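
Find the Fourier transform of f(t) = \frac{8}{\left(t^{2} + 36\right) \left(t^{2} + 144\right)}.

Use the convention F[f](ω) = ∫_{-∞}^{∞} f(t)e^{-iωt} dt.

F(ω) = \frac{\pi \left(2 e^{6 \left|{\omega}\right|} - 1\right) e^{- 12 \left|{\omega}\right|}}{162}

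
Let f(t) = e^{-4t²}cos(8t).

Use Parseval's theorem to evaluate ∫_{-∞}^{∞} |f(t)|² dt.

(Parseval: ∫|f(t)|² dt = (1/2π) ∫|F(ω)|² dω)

∫|f(t)|² dt = \frac{\sqrt{2} \sqrt{\pi} \left(1 + e^{8}\right)}{8 e^{8}}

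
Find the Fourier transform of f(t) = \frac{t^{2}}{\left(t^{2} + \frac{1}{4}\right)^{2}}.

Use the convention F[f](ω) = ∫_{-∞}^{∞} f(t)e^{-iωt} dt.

F(ω) = \frac{\pi \left(2 - \left|{\omega}\right|\right) e^{- \frac{\left|{\omega}\right|}{2}}}{2}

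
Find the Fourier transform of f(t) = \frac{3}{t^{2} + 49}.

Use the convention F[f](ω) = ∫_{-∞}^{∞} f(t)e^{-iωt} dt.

F(ω) = \frac{3 \pi e^{- 7 \left|{\omega}\right|}}{7}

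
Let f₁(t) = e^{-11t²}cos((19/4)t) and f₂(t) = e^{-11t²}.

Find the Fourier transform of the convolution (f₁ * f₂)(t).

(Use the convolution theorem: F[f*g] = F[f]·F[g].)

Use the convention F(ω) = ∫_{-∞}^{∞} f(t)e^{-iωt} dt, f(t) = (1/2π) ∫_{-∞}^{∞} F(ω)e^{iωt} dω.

F[f₁*f₂](ω) = \frac{\pi \left(e^{\frac{19 \omega}{44}} + 1\right) e^{- \frac{\omega^{2}}{22} - \frac{19 \omega}{88} - \frac{361}{704}}}{22}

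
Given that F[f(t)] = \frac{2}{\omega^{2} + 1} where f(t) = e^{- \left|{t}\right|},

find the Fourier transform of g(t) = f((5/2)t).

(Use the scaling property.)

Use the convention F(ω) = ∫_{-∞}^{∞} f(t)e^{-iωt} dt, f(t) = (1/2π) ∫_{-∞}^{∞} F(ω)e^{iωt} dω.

F[g](ω) = \frac{20}{4 \omega^{2} + 25}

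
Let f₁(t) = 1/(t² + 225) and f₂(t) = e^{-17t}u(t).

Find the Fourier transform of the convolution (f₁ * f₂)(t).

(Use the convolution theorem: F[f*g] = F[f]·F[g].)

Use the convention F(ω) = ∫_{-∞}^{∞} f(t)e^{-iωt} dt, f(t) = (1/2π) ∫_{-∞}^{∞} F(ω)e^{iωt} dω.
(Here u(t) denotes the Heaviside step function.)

F[f₁*f₂](ω) = \frac{\pi e^{- 15 \left|{\omega}\right|}}{15 \left(i \omega + 17\right)}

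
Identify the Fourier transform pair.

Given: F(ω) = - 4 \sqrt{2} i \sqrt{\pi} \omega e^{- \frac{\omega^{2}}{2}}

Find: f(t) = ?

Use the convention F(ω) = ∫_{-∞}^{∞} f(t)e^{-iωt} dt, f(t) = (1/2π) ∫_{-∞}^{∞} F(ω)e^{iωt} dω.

f(t) = 4 t e^{- \frac{t^{2}}{2}}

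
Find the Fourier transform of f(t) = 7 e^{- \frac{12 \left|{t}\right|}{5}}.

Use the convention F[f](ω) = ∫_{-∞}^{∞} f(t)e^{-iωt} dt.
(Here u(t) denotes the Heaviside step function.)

F(ω) = \frac{840}{25 \omega^{2} + 144}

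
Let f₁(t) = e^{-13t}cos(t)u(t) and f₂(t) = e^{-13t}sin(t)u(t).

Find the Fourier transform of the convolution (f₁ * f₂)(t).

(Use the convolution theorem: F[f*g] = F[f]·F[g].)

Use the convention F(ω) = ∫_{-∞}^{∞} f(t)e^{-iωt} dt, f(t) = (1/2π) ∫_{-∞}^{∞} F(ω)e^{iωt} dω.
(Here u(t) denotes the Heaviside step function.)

F[f₁*f₂](ω) = \frac{i \omega + 13}{\left(\left(i \omega + 13\right)^{2} + 1\right)^{2}}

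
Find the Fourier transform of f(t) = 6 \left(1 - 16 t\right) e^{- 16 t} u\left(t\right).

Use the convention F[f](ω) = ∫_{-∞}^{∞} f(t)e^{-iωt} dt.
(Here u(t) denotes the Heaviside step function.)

F(ω) = \frac{6 i \omega}{- \omega^{2} + 32 i \omega + 256}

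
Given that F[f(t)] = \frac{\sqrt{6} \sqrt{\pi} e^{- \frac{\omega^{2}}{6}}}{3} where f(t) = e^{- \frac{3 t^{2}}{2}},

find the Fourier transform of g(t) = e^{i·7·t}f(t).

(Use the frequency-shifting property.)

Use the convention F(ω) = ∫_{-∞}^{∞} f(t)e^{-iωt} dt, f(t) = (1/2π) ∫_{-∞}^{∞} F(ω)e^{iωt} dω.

F[g](ω) = \frac{\sqrt{6} \sqrt{\pi} e^{- \frac{\left(\omega - 7\right)^{2}}{6}}}{3}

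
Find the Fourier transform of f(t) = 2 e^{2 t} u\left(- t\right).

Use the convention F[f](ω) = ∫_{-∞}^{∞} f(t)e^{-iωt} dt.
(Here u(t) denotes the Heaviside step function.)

F(ω) = - \frac{2}{i \omega - 2}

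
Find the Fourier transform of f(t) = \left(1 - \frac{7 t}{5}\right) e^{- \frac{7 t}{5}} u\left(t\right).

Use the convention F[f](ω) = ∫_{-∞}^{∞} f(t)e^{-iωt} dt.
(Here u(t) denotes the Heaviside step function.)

F(ω) = \frac{25 i \omega}{- 25 \omega^{2} + 70 i \omega + 49}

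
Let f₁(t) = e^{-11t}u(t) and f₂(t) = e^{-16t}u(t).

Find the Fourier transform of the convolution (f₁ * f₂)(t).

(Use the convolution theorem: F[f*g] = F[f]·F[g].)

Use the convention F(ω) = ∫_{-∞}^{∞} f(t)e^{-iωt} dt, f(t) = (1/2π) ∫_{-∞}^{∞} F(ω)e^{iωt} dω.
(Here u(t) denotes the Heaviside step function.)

F[f₁*f₂](ω) = \frac{1}{\left(i \omega + 11\right) \left(i \omega + 16\right)}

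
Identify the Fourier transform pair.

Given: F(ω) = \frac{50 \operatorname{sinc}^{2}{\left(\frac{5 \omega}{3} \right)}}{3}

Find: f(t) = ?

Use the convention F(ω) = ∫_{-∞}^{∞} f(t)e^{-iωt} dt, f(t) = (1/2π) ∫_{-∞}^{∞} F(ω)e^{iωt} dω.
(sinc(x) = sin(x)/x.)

f(t) = 5 \left(\begin{cases} 1 - \frac{3 \left|{t}\right|}{10} & \text{for}\: \left|{t}\right| < \frac{10}{3} \\0 & \text{otherwise} \end{cases}\right)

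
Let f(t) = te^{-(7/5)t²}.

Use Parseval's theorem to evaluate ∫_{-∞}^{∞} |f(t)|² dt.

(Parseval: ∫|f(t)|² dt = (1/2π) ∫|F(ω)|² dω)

∫|f(t)|² dt = \frac{5 \sqrt{70} \sqrt{\pi}}{392}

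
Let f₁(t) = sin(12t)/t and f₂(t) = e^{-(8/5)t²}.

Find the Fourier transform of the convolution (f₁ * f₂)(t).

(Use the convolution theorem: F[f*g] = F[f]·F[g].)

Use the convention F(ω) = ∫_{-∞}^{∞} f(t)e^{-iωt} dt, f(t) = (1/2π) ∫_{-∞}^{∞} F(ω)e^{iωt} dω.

F[f₁*f₂](ω) = \begin{cases} \frac{\sqrt{10} \pi^{\frac{3}{2}} e^{- \frac{5 \omega^{2}}{32}}}{4} & \text{for}\: \omega > -12 \wedge \omega < 12 \\0 & \text{otherwise} \end{cases}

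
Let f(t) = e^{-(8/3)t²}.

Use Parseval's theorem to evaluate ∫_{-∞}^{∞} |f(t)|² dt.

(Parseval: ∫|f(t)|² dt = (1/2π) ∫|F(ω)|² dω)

∫|f(t)|² dt = \frac{\sqrt{3} \sqrt{\pi}}{4}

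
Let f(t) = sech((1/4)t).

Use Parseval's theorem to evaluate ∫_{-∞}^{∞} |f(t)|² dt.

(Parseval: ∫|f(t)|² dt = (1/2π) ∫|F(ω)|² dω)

∫|f(t)|² dt = 8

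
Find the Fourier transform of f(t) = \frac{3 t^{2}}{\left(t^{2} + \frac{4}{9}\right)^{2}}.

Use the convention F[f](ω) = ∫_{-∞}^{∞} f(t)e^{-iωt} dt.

F(ω) = \frac{3 \pi \left(3 - 2 \left|{\omega}\right|\right) e^{- \frac{2 \left|{\omega}\right|}{3}}}{4}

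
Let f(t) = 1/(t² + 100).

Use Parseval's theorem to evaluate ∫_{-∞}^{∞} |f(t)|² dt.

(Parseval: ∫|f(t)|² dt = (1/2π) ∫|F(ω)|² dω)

∫|f(t)|² dt = \frac{\pi}{2000}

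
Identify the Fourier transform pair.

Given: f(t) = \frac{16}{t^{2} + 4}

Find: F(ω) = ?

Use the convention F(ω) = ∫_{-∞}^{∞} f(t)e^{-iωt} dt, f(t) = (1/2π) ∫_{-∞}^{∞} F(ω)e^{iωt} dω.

F(ω) = 8 \pi e^{- 2 \left|{\omega}\right|}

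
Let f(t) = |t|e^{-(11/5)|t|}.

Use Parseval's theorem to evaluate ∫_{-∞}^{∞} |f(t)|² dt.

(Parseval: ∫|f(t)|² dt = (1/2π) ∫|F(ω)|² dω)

∫|f(t)|² dt = \frac{125}{2662}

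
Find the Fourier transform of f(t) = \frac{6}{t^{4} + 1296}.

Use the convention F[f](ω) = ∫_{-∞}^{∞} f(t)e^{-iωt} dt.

F(ω) = \frac{\pi e^{- 3 \sqrt{2} \left|{\omega}\right|} \sin{\left(3 \sqrt{2} \left|{\omega}\right| + \frac{\pi}{4} \right)}}{36}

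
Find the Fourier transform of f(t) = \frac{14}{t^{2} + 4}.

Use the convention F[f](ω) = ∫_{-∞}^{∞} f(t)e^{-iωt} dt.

F(ω) = 7 \pi e^{- 2 \left|{\omega}\right|}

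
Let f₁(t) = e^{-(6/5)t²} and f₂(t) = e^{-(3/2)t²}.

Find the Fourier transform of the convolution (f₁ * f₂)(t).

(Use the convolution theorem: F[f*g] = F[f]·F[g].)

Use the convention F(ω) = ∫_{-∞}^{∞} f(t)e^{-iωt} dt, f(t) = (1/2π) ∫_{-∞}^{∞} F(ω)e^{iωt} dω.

F[f₁*f₂](ω) = \frac{\sqrt{5} \pi e^{- \frac{3 \omega^{2}}{8}}}{3}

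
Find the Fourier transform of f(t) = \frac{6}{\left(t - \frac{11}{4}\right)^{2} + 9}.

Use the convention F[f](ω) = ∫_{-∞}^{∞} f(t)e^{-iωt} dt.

F(ω) = 2 \pi e^{- \frac{11 i \omega}{4} - 3 \left|{\omega}\right|}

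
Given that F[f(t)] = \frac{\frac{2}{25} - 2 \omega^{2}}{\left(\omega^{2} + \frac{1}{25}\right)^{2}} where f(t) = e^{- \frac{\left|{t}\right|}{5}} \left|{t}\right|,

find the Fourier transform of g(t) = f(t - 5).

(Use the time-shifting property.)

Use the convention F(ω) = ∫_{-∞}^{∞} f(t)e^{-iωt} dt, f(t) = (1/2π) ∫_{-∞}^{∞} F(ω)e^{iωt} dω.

F[g](ω) = \frac{50 \left(1 - 25 \omega^{2}\right) e^{- 5 i \omega}}{\left(25 \omega^{2} + 1\right)^{2}}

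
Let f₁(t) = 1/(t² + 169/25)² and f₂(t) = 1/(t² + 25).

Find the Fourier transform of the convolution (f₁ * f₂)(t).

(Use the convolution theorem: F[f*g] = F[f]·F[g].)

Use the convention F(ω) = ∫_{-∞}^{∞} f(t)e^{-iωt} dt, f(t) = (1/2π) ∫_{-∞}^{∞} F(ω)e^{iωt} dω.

F[f₁*f₂](ω) = \frac{5 \pi^{2} \left(13 \left|{\omega}\right| + 5\right) e^{- \frac{38 \left|{\omega}\right|}{5}}}{4394}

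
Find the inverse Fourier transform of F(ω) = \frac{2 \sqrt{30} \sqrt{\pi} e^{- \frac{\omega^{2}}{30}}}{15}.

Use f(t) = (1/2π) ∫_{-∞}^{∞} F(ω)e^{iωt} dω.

f(t) = 2 e^{- \frac{15 t^{2}}{2}}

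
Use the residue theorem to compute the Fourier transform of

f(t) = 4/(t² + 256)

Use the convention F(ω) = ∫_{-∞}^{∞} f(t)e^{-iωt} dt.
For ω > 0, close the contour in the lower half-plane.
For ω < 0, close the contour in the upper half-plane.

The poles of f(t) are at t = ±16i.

Let g(z) = f(z)e^{-iωz}; for large |z| the factor e^{-iωz} decays in the lower half-plane when ω > 0 and in the upper half-plane when ω < 0.

Case ω > 0 (lower half-plane, clockwise contour ⇒ F(ω) = -2πi·ΣRes):
  Res_{z = - 16 i} g(z) = \frac{i e^{- 16 \omega}}{8}
  F(ω) = -2πi·ΣRes = \frac{\pi e^{- 16 \omega}}{4}

Case ω < 0 (upper half-plane, counterclockwise contour ⇒ F(ω) = +2πi·ΣRes):
  Res_{z = 16 i} g(z) = - \frac{i e^{16 \omega}}{8}
  F(ω) = 2πi·ΣRes = \frac{\pi e^{16 \omega}}{4}

Both cases combine into a single formula in |ω|:

F(ω) = \frac{\pi e^{- 16 \left|{\omega}\right|}}{4}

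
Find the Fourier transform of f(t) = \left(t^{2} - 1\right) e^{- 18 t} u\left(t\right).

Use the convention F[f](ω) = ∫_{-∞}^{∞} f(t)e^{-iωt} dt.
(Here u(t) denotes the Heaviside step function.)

F(ω) = \frac{2 i \omega - \left(i \omega + 18\right)^{3} + 36}{\left(i \omega + 18\right)^{4}}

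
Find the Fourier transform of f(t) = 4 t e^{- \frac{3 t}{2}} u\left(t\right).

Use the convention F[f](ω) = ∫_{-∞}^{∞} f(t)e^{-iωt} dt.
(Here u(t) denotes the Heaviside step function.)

F(ω) = \frac{16}{\left(2 i \omega + 3\right)^{2}}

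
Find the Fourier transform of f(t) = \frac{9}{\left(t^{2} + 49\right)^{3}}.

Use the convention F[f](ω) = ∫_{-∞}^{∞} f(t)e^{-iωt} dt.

F(ω) = \frac{9 \pi \left(49 \omega^{2} + 21 \left|{\omega}\right| + 3\right) e^{- 7 \left|{\omega}\right|}}{134456}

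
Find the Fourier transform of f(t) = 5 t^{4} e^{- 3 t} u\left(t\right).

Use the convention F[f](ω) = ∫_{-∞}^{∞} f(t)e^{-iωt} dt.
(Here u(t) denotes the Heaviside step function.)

F(ω) = \frac{120}{\left(i \omega + 3\right)^{5}}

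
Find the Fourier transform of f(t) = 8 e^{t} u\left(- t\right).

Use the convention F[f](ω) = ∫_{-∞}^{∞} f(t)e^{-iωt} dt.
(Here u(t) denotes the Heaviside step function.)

F(ω) = \frac{8 i}{\omega + i}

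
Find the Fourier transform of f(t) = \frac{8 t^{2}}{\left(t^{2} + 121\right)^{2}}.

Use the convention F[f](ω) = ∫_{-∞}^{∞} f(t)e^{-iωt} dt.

F(ω) = \frac{4 \pi \left(1 - 11 \left|{\omega}\right|\right) e^{- 11 \left|{\omega}\right|}}{11}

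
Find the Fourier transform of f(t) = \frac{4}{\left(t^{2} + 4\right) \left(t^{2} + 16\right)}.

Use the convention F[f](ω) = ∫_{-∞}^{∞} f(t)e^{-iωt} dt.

F(ω) = \frac{\pi \left(2 e^{2 \left|{\omega}\right|} - 1\right) e^{- 4 \left|{\omega}\right|}}{12}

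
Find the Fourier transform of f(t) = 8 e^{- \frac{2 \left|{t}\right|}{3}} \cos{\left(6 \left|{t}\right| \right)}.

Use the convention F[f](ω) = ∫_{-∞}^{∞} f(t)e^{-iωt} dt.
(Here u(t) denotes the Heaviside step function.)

F(ω) = \frac{96 \left(9 \omega^{2} + 328\right)}{81 \omega^{4} - 5760 \omega^{2} + 107584}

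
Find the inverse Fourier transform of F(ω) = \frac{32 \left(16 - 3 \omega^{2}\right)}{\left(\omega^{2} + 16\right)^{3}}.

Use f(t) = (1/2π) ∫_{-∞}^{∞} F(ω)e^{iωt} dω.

f(t) = 2 t^{2} e^{- 4 \left|{t}\right|}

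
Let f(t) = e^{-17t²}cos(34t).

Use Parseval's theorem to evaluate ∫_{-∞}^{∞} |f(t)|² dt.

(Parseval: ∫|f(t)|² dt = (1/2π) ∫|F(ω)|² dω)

∫|f(t)|² dt = \frac{\sqrt{34} \sqrt{\pi} \left(1 + e^{34}\right)}{68 e^{34}}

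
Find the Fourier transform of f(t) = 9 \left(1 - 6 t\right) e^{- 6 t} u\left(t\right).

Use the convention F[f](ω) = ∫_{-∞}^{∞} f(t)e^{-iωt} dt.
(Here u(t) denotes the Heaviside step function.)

F(ω) = \frac{9 i \omega}{- \omega^{2} + 12 i \omega + 36}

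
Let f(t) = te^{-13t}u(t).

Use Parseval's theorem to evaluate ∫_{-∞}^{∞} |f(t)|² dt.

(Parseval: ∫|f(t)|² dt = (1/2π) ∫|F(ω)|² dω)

∫|f(t)|² dt = \frac{1}{8788}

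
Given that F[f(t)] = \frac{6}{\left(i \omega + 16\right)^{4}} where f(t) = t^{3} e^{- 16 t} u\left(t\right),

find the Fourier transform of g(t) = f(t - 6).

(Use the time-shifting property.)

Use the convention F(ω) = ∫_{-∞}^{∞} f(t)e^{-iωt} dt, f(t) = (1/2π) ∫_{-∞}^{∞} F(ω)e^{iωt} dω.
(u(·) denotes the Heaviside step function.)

F[g](ω) = \frac{6 e^{- 6 i \omega}}{\left(i \omega + 16\right)^{4}}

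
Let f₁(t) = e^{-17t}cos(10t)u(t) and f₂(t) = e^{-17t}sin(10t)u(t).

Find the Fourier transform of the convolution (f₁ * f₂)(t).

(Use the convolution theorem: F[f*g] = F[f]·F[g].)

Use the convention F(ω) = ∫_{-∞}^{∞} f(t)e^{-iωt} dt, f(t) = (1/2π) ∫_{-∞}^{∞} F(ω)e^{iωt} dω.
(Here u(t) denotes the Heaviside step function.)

F[f₁*f₂](ω) = \frac{10 \left(i \omega + 17\right)}{\left(\left(i \omega + 17\right)^{2} + 100\right)^{2}}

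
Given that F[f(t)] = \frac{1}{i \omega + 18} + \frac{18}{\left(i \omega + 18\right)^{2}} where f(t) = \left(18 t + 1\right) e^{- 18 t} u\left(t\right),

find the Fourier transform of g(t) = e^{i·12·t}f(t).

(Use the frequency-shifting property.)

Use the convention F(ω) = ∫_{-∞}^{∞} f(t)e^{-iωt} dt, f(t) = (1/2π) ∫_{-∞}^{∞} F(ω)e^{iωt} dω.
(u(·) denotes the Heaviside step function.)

F[g](ω) = \frac{18 i \left(\omega - 12\right) + \left(i \left(\omega - 12\right) + 18\right)^{2} + 324}{\left(i \left(\omega - 12\right) + 18\right)^{3}}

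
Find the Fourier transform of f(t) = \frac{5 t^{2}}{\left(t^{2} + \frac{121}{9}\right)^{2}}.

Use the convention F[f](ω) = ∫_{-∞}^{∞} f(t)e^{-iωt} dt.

F(ω) = \frac{5 \pi \left(3 - 11 \left|{\omega}\right|\right) e^{- \frac{11 \left|{\omega}\right|}{3}}}{22}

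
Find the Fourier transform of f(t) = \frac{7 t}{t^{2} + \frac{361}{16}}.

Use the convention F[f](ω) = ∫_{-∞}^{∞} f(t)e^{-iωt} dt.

F(ω) = - 7 i \pi e^{- \frac{19 \left|{\omega}\right|}{4}} \operatorname{sign}{\left(\omega \right)}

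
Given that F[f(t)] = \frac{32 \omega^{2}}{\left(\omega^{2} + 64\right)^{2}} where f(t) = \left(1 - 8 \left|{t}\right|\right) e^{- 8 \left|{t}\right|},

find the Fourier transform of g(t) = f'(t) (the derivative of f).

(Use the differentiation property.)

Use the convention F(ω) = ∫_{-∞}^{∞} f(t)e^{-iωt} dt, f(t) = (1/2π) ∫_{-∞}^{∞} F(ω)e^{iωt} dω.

F[g](ω) = \frac{32 i \omega^{3}}{\left(\omega^{2} + 64\right)^{2}}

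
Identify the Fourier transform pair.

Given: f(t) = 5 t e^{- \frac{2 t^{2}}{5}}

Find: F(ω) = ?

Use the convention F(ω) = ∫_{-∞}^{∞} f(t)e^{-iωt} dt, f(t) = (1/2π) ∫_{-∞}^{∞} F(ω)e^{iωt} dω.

F(ω) = - \frac{25 \sqrt{10} i \sqrt{\pi} \omega e^{- \frac{5 \omega^{2}}{8}}}{8}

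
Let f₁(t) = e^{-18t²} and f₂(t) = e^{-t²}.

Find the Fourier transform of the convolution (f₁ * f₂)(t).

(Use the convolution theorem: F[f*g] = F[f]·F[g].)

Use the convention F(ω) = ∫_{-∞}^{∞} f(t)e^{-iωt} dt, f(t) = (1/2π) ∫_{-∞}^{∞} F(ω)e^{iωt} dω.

F[f₁*f₂](ω) = \frac{\sqrt{2} \pi e^{- \frac{19 \omega^{2}}{72}}}{6}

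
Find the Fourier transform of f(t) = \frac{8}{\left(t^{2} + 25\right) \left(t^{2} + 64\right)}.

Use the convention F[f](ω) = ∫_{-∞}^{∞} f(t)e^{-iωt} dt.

F(ω) = \frac{\pi \left(8 e^{3 \left|{\omega}\right|} - 5\right) e^{- 8 \left|{\omega}\right|}}{195}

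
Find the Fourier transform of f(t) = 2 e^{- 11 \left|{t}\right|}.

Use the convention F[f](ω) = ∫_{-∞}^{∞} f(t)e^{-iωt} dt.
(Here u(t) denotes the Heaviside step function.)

F(ω) = \frac{44}{\omega^{2} + 121}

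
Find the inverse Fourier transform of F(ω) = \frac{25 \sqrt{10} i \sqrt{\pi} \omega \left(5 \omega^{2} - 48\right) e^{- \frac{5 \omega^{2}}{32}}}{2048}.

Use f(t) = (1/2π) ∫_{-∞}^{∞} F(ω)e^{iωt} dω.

f(t) = 8 t^{3} e^{- \frac{8 t^{2}}{5}}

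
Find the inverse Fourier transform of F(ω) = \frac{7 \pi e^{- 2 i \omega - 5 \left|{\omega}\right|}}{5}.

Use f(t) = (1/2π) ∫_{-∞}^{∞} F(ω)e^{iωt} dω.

f(t) = \frac{7}{\left(t - 2\right)^{2} + 25}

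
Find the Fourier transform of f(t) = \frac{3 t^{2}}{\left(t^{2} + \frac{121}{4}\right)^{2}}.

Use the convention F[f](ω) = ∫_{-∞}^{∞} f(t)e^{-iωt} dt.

F(ω) = \frac{3 \pi \left(2 - 11 \left|{\omega}\right|\right) e^{- \frac{11 \left|{\omega}\right|}{2}}}{22}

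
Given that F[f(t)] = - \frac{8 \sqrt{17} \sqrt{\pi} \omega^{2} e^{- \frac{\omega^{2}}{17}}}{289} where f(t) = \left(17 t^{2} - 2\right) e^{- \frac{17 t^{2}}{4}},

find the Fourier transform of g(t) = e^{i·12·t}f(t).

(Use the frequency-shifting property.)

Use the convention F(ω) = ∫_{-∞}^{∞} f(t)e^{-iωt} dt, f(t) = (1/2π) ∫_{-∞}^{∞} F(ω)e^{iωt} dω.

F[g](ω) = - \frac{8 \sqrt{17} \sqrt{\pi} \left(\omega - 12\right)^{2} e^{- \frac{\left(\omega - 12\right)^{2}}{17}}}{289}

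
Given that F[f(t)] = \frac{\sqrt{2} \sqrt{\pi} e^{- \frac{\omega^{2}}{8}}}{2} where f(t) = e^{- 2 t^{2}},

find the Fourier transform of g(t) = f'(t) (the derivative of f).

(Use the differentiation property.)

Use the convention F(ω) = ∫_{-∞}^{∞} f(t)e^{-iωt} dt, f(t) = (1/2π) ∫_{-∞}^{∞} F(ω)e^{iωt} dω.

F[g](ω) = \frac{\sqrt{2} i \sqrt{\pi} \omega e^{- \frac{\omega^{2}}{8}}}{2}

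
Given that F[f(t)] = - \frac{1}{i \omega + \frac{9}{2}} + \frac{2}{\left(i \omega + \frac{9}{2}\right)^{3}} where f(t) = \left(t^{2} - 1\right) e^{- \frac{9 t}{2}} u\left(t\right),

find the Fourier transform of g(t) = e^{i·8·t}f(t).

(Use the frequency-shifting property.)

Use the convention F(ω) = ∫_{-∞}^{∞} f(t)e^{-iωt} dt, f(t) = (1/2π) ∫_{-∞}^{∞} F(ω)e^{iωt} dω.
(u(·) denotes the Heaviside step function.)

F[g](ω) = \frac{2 \left(16 i \left(\omega - 8\right) - \left(2 i \left(\omega - 8\right) + 9\right)^{3} + 72\right)}{\left(2 i \left(\omega - 8\right) + 9\right)^{4}}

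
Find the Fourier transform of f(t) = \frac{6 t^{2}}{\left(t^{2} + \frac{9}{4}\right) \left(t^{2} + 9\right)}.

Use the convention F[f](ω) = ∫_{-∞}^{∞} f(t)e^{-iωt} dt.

F(ω) = \frac{8 \pi e^{- 3 \left|{\omega}\right|}}{3} - \frac{4 \pi e^{- \frac{3 \left|{\omega}\right|}{2}}}{3}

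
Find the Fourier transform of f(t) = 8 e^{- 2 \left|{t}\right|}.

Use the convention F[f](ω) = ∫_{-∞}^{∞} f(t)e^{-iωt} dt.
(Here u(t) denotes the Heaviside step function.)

F(ω) = \frac{32}{\omega^{2} + 4}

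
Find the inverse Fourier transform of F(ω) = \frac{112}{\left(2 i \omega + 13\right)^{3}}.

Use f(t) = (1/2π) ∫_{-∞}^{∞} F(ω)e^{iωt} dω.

f(t) = 7 t^{2} e^{- \frac{13 t}{2}} u\left(t\right)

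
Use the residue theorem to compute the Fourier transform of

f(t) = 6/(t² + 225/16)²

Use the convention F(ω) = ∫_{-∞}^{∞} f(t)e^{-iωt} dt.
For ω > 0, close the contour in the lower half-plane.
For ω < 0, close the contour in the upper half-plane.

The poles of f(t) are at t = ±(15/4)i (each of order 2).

Let g(z) = f(z)e^{-iωz}; for large |z| the factor e^{-iωz} decays in the lower half-plane when ω > 0 and in the upper half-plane when ω < 0.

Case ω > 0 (lower half-plane, clockwise contour ⇒ F(ω) = -2πi·ΣRes):
  Res_{z = - \frac{15 i}{4}} g(z) = \frac{8 i \left(15 \omega + 4\right) e^{- \frac{15 \omega}{4}}}{1125} (pole of order 2)
  F(ω) = -2πi·ΣRes = \frac{16 \pi \left(15 \omega + 4\right) e^{- \frac{15 \omega}{4}}}{1125}

Case ω < 0 (upper half-plane, counterclockwise contour ⇒ F(ω) = +2πi·ΣRes):
  Res_{z = \frac{15 i}{4}} g(z) = \frac{8 i \left(15 \omega - 4\right) e^{\frac{15 \omega}{4}}}{1125} (pole of order 2)
  F(ω) = 2πi·ΣRes = \frac{16 \pi \left(4 - 15 \omega\right) e^{\frac{15 \omega}{4}}}{1125}

Both cases combine into a single formula in |ω|:

F(ω) = \frac{16 \pi \left(15 \left|{\omega}\right| + 4\right) e^{- \frac{15 \left|{\omega}\right|}{4}}}{1125}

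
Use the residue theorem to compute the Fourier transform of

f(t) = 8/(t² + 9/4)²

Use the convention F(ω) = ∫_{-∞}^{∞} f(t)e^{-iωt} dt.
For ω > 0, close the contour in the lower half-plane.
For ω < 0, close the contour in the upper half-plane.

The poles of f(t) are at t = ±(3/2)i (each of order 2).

Let g(z) = f(z)e^{-iωz}; for large |z| the factor e^{-iωz} decays in the lower half-plane when ω > 0 and in the upper half-plane when ω < 0.

Case ω > 0 (lower half-plane, clockwise contour ⇒ F(ω) = -2πi·ΣRes):
  Res_{z = - \frac{3 i}{2}} g(z) = \frac{8 i \left(3 \omega + 2\right) e^{- \frac{3 \omega}{2}}}{27} (pole of order 2)
  F(ω) = -2πi·ΣRes = \frac{16 \pi \left(3 \omega + 2\right) e^{- \frac{3 \omega}{2}}}{27}

Case ω < 0 (upper half-plane, counterclockwise contour ⇒ F(ω) = +2πi·ΣRes):
  Res_{z = \frac{3 i}{2}} g(z) = \frac{8 i \left(3 \omega - 2\right) e^{\frac{3 \omega}{2}}}{27} (pole of order 2)
  F(ω) = 2πi·ΣRes = \frac{16 \pi \left(2 - 3 \omega\right) e^{\frac{3 \omega}{2}}}{27}

Both cases combine into a single formula in |ω|:

F(ω) = \frac{16 \pi \left(3 \left|{\omega}\right| + 2\right) e^{- \frac{3 \left|{\omega}\right|}{2}}}{27}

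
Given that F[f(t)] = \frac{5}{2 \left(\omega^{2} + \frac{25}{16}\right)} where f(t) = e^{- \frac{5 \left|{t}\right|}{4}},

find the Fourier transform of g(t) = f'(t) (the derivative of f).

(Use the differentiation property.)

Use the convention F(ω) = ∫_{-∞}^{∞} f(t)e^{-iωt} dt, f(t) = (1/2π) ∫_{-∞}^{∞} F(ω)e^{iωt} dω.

F[g](ω) = \frac{40 i \omega}{16 \omega^{2} + 25}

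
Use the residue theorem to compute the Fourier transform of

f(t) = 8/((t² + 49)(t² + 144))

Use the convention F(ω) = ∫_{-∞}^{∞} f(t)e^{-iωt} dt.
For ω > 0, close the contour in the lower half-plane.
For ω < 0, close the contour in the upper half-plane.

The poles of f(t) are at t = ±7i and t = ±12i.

Let g(z) = f(z)e^{-iωz}; for large |z| the factor e^{-iωz} decays in the lower half-plane when ω > 0 and in the upper half-plane when ω < 0.

Case ω > 0 (lower half-plane, clockwise contour ⇒ F(ω) = -2πi·ΣRes):
  Res_{z = - 7 i} g(z) = \frac{4 i e^{- 7 \omega}}{665}
  Res_{z = - 12 i} g(z) = - \frac{i e^{- 12 \omega}}{285}
  F(ω) = -2πi·ΣRes = \frac{2 \pi \left(12 e^{5 \omega} - 7\right) e^{- 12 \omega}}{1995}

Case ω < 0 (upper half-plane, counterclockwise contour ⇒ F(ω) = +2πi·ΣRes):
  Res_{z = 7 i} g(z) = - \frac{4 i e^{7 \omega}}{665}
  Res_{z = 12 i} g(z) = \frac{i e^{12 \omega}}{285}
  F(ω) = 2πi·ΣRes = \frac{2 \pi \left(12 - 7 e^{5 \omega}\right) e^{7 \omega}}{1995}

Both cases combine into a single formula in |ω|:

F(ω) = \frac{2 \pi \left(12 e^{5 \left|{\omega}\right|} - 7\right) e^{- 12 \left|{\omega}\right|}}{1995}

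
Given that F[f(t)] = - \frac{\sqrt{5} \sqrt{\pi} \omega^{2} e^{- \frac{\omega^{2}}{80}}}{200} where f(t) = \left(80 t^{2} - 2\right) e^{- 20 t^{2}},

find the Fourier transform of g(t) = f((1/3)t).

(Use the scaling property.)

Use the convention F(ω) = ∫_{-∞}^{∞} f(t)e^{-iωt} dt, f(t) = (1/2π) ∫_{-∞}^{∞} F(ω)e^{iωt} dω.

F[g](ω) = - \frac{27 \sqrt{5} \sqrt{\pi} \omega^{2} e^{- \frac{9 \omega^{2}}{80}}}{200}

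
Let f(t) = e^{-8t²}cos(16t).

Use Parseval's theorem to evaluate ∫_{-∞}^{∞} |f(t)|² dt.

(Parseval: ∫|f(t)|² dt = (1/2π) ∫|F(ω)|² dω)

∫|f(t)|² dt = \frac{\sqrt{\pi} \left(1 + e^{16}\right)}{8 e^{16}}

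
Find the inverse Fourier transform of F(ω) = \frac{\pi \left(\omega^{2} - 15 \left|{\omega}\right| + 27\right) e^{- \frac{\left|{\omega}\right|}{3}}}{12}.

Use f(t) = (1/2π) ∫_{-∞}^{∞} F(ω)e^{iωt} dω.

f(t) = \frac{2 t^{4}}{\left(t^{2} + \frac{1}{9}\right)^{3}}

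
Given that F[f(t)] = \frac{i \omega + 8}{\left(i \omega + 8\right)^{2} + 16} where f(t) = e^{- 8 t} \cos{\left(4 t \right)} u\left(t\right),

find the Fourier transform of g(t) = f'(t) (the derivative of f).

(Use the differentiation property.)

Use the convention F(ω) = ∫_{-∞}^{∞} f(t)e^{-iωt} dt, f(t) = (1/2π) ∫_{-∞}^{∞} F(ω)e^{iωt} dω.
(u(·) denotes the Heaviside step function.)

F[g](ω) = \frac{i \omega \left(i \omega + 8\right)}{\left(i \omega + 8\right)^{2} + 16}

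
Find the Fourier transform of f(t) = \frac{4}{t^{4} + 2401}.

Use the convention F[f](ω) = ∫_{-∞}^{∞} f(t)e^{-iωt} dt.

F(ω) = \frac{4 \pi e^{- \frac{7 \sqrt{2} \left|{\omega}\right|}{2}} \sin{\left(\frac{7 \sqrt{2} \left|{\omega}\right|}{2} + \frac{\pi}{4} \right)}}{343}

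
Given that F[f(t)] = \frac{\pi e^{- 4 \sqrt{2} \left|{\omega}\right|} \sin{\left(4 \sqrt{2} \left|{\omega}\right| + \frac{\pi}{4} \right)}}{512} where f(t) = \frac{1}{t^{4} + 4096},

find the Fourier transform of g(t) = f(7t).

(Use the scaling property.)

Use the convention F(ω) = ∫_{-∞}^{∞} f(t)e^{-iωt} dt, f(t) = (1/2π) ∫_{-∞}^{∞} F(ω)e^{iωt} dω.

F[g](ω) = \frac{\pi e^{- \frac{4 \sqrt{2} \left|{\omega}\right|}{7}} \sin{\left(\frac{4 \sqrt{2} \left|{\omega}\right|}{7} + \frac{\pi}{4} \right)}}{3584}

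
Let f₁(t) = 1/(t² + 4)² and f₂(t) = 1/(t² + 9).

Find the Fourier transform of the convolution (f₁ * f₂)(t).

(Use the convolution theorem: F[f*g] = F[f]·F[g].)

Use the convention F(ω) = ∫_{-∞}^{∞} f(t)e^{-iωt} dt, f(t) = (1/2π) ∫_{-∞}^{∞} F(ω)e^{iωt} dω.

F[f₁*f₂](ω) = \frac{\pi^{2} \left(2 \left|{\omega}\right| + 1\right) e^{- 5 \left|{\omega}\right|}}{48}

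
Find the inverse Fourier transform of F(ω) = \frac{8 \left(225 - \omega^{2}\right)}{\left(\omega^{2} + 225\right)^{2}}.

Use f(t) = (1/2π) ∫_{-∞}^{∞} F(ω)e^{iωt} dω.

f(t) = 4 e^{- 15 \left|{t}\right|} \left|{t}\right|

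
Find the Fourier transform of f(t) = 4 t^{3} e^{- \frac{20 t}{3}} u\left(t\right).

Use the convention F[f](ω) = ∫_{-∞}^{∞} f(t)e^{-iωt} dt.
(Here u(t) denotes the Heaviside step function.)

F(ω) = \frac{1944}{\left(3 i \omega + 20\right)^{4}}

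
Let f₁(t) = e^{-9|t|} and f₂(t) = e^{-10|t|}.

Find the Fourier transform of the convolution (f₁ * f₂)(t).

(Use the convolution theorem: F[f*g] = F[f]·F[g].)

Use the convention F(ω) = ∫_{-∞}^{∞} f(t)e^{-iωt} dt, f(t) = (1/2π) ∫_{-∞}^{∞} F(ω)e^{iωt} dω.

F[f₁*f₂](ω) = \frac{360}{\left(\omega^{2} + 81\right) \left(\omega^{2} + 100\right)}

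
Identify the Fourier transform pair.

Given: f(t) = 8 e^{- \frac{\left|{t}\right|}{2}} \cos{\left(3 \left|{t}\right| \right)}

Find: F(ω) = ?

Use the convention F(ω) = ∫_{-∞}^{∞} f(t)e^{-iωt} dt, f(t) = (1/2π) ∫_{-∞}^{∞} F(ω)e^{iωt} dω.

F(ω) = \frac{32 \left(4 \omega^{2} + 37\right)}{16 \omega^{4} - 280 \omega^{2} + 1369}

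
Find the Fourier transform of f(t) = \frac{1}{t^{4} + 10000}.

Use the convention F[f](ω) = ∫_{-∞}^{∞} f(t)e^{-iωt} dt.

F(ω) = \frac{\pi e^{- 5 \sqrt{2} \left|{\omega}\right|} \sin{\left(5 \sqrt{2} \left|{\omega}\right| + \frac{\pi}{4} \right)}}{1000}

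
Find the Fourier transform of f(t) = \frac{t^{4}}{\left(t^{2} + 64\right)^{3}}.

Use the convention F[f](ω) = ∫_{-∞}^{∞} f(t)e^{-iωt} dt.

F(ω) = \frac{\pi \left(64 \omega^{2} - 40 \left|{\omega}\right| + 3\right) e^{- 8 \left|{\omega}\right|}}{64}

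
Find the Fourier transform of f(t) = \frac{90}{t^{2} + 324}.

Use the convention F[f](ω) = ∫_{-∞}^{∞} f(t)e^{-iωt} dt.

F(ω) = 5 \pi e^{- 18 \left|{\omega}\right|}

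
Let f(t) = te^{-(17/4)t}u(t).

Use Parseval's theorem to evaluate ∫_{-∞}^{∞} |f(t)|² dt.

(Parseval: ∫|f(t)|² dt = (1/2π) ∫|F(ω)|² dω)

∫|f(t)|² dt = \frac{16}{4913}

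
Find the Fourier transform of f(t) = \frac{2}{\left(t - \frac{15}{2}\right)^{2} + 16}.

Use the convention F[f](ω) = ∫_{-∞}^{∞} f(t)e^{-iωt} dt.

F(ω) = \frac{\pi e^{- \frac{15 i \omega}{2} - 4 \left|{\omega}\right|}}{2}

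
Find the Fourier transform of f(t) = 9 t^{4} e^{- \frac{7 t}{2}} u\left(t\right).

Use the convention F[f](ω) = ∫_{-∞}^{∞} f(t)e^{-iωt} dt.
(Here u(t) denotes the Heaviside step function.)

F(ω) = \frac{6912}{\left(2 i \omega + 7\right)^{5}}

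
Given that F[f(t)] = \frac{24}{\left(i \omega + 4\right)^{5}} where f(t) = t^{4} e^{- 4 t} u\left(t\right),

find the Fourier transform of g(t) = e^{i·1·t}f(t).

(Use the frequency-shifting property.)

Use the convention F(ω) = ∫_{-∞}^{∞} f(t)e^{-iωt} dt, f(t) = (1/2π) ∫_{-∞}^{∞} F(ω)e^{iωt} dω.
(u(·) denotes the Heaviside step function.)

F[g](ω) = \frac{24}{\left(i \left(\omega - 1\right) + 4\right)^{5}}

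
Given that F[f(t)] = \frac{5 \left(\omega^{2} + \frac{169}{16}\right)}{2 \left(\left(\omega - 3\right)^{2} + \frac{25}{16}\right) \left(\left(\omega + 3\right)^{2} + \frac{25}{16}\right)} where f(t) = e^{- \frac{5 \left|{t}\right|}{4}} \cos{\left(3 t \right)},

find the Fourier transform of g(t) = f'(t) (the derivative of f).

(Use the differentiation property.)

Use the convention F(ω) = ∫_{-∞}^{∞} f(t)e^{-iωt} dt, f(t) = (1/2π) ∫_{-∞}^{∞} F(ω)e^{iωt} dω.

F[g](ω) = \frac{40 i \omega \left(16 \omega^{2} + 169\right)}{256 \omega^{4} - 3808 \omega^{2} + 28561}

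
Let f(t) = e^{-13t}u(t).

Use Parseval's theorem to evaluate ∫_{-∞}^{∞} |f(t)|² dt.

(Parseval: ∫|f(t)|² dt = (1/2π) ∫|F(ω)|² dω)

∫|f(t)|² dt = \frac{1}{26}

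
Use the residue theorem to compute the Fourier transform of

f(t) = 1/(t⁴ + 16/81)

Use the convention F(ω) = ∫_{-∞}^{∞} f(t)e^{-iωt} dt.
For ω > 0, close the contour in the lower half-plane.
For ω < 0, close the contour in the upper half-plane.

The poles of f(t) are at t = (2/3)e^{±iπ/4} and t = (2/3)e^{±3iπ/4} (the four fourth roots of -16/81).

Let g(z) = f(z)e^{-iωz}; for large |z| the factor e^{-iωz} decays in the lower half-plane when ω > 0 and in the upper half-plane when ω < 0.

Case ω > 0 (lower half-plane, clockwise contour ⇒ F(ω) = -2πi·ΣRes):
  Res_{z = - \frac{\sqrt{2}}{3} - \frac{\sqrt{2} i}{3}} g(z) = \frac{27 \sqrt{2} i \left(1 - i\right) e^{\frac{\sqrt{2} \omega \left(-1 + i\right)}{3}}}{64}
  Res_{z = \frac{\sqrt{2}}{3} - \frac{\sqrt{2} i}{3}} g(z) = \frac{27 \sqrt{2} i \left(1 + i\right) e^{- \frac{\sqrt{2} \omega \left(1 + i\right)}{3}}}{64}
  F(ω) = -2πi·ΣRes = \frac{27 \sqrt{2} \pi \left(1 - i\right) \left(e^{\frac{2 \sqrt{2} i \omega}{3}} + i\right) e^{- \frac{\sqrt{2} \omega \left(1 + i\right)}{3}}}{32} = \frac{27 \pi e^{- \frac{\sqrt{2} \omega}{3}} \sin{\left(\frac{\sqrt{2} \omega}{3} + \frac{\pi}{4} \right)}}{8}

Case ω < 0 (upper half-plane, counterclockwise contour ⇒ F(ω) = +2πi·ΣRes):
  Res_{z = \frac{\sqrt{2}}{3} + \frac{\sqrt{2} i}{3}} g(z) = \frac{27 \sqrt{2} i \left(-1 + i\right) e^{\frac{\sqrt{2} \omega \left(1 - i\right)}{3}}}{64}
  Res_{z = - \frac{\sqrt{2}}{3} + \frac{\sqrt{2} i}{3}} g(z) = \frac{27 \sqrt{2} \left(1 - i\right) e^{\frac{\sqrt{2} \omega \left(1 + i\right)}{3}}}{64}
  F(ω) = 2πi·ΣRes = - \frac{27 \sqrt{2} i \pi \left(i \left(1 - i\right) e^{\frac{\sqrt{2} \omega \left(1 - i\right)}{3}} - \left(1 - i\right) e^{\frac{\sqrt{2} \omega \left(1 + i\right)}{3}}\right)}{32} = \frac{27 \pi e^{\frac{\sqrt{2} \omega}{3}} \cos{\left(\frac{\sqrt{2} \omega}{3} + \frac{\pi}{4} \right)}}{8}

Both cases combine into a single formula in |ω|:

F(ω) = \frac{27 \pi e^{- \frac{\sqrt{2} \left|{\omega}\right|}{3}} \sin{\left(\frac{\sqrt{2} \left|{\omega}\right|}{3} + \frac{\pi}{4} \right)}}{8}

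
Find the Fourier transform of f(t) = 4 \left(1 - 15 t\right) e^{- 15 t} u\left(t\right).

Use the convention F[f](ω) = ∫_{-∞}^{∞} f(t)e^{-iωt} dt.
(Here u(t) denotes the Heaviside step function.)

F(ω) = \frac{4 i \omega}{- \omega^{2} + 30 i \omega + 225}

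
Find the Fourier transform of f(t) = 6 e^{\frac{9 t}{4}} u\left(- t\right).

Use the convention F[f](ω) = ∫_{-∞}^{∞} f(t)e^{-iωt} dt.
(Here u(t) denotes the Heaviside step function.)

F(ω) = - \frac{24}{4 i \omega - 9}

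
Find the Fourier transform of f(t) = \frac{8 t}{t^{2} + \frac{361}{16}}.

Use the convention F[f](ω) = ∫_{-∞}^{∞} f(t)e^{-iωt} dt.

F(ω) = - 8 i \pi e^{- \frac{19 \left|{\omega}\right|}{4}} \operatorname{sign}{\left(\omega \right)}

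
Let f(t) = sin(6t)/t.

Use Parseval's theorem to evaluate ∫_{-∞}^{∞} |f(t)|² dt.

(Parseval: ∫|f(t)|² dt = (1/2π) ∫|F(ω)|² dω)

∫|f(t)|² dt = 6 \pi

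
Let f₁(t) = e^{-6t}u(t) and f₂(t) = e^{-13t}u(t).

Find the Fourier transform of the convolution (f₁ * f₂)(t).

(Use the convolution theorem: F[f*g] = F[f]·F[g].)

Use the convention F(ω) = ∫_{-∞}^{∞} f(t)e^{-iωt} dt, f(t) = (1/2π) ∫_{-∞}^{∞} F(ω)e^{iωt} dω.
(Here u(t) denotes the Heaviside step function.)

F[f₁*f₂](ω) = \frac{1}{\left(i \omega + 6\right) \left(i \omega + 13\right)}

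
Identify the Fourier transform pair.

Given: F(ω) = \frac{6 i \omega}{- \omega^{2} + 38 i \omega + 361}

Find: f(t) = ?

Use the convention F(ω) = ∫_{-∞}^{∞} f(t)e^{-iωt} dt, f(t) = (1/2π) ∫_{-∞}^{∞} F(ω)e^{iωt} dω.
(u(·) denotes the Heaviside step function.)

f(t) = 6 \left(1 - 19 t\right) e^{- 19 t} u\left(t\right)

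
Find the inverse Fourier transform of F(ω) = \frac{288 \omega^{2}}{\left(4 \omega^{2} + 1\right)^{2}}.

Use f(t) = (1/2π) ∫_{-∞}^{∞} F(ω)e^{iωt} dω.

f(t) = 9 \left(1 - \frac{\left|{t}\right|}{2}\right) e^{- \frac{\left|{t}\right|}{2}}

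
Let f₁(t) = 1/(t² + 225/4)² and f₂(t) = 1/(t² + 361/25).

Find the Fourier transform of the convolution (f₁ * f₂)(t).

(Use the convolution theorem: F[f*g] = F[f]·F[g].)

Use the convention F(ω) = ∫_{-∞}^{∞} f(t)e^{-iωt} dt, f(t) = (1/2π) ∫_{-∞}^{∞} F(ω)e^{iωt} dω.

F[f₁*f₂](ω) = \frac{2 \pi^{2} \left(15 \left|{\omega}\right| + 2\right) e^{- \frac{113 \left|{\omega}\right|}{10}}}{12825}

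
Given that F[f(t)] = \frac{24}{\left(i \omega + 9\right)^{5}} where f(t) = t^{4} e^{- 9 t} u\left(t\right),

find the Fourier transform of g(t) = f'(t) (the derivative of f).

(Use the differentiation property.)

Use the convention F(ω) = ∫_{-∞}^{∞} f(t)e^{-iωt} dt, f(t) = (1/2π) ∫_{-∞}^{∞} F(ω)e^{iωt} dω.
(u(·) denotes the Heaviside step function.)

F[g](ω) = \frac{24 i \omega}{\left(i \omega + 9\right)^{5}}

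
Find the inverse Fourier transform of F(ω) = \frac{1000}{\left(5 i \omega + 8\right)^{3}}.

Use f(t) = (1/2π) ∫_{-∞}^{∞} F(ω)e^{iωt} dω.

f(t) = 4 t^{2} e^{- \frac{8 t}{5}} u\left(t\right)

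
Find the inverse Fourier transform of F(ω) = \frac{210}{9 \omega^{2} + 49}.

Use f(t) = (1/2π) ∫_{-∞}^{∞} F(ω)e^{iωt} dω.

f(t) = 5 e^{- \frac{7 \left|{t}\right|}{3}}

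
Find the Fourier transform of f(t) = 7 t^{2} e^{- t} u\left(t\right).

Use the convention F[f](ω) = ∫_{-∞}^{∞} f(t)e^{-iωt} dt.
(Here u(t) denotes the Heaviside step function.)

F(ω) = \frac{14}{\left(i \omega + 1\right)^{3}}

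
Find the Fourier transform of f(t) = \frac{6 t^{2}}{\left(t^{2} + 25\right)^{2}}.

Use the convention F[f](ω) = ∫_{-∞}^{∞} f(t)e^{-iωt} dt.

F(ω) = \frac{3 \pi \left(1 - 5 \left|{\omega}\right|\right) e^{- 5 \left|{\omega}\right|}}{5}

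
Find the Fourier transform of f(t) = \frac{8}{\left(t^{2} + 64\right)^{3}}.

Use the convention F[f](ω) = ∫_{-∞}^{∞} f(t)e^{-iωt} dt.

F(ω) = \frac{\pi \left(64 \omega^{2} + 24 \left|{\omega}\right| + 3\right) e^{- 8 \left|{\omega}\right|}}{32768}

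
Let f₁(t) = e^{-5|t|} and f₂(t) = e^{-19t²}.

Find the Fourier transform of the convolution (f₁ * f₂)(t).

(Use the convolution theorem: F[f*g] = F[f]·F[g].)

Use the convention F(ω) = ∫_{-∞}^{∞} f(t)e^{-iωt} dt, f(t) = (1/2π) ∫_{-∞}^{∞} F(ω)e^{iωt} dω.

F[f₁*f₂](ω) = \frac{10 \sqrt{19} \sqrt{\pi} e^{- \frac{\omega^{2}}{76}}}{19 \left(\omega^{2} + 25\right)}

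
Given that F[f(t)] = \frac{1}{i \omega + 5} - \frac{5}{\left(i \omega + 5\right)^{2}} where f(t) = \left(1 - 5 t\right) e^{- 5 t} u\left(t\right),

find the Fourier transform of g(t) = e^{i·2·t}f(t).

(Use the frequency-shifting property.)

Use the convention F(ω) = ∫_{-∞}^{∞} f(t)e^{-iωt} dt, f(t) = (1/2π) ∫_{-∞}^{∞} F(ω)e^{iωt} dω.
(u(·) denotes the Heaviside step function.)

F[g](ω) = \frac{i \left(2 - \omega\right)}{\omega^{2} - 2 \omega \left(2 + 5 i\right) - 21 + 20 i}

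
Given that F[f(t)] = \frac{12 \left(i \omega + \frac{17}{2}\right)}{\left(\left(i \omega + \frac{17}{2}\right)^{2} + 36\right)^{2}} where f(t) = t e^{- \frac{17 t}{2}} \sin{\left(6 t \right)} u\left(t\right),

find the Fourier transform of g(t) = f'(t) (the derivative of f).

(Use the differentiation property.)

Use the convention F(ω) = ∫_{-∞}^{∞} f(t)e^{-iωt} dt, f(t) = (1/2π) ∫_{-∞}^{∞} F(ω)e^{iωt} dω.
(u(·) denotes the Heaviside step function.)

F[g](ω) = \frac{96 i \omega \left(2 i \omega + 17\right)}{\left(\left(2 i \omega + 17\right)^{2} + 144\right)^{2}}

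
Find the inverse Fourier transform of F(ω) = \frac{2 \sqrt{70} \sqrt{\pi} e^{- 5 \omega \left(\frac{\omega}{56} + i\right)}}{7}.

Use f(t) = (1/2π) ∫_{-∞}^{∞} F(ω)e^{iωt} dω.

f(t) = 4 e^{- \frac{14 \left(t - 5\right)^{2}}{5}}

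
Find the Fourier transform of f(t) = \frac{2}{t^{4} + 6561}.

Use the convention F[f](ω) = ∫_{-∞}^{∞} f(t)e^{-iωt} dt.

F(ω) = \frac{2 \pi e^{- \frac{9 \sqrt{2} \left|{\omega}\right|}{2}} \sin{\left(\frac{9 \sqrt{2} \left|{\omega}\right|}{2} + \frac{\pi}{4} \right)}}{729}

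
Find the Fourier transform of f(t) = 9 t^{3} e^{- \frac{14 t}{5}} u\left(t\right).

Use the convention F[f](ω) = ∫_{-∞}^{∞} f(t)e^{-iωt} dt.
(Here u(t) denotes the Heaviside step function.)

F(ω) = \frac{33750}{\left(5 i \omega + 14\right)^{4}}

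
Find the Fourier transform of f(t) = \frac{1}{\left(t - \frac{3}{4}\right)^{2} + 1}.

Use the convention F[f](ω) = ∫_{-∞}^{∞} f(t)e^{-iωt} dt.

F(ω) = \pi e^{- \frac{3 i \omega}{4} - \left|{\omega}\right|}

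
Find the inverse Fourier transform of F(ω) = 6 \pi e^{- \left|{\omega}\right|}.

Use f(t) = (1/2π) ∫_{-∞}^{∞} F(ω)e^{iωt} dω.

f(t) = \frac{6}{t^{2} + 1}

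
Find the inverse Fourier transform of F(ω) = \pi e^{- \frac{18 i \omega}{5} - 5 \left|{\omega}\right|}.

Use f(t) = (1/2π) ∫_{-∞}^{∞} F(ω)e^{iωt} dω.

f(t) = \frac{5}{\left(t - \frac{18}{5}\right)^{2} + 25}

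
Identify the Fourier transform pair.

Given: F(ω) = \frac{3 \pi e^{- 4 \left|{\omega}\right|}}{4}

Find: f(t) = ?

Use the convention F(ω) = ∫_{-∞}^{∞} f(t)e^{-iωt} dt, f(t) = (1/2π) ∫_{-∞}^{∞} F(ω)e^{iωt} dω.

f(t) = \frac{3}{t^{2} + 16}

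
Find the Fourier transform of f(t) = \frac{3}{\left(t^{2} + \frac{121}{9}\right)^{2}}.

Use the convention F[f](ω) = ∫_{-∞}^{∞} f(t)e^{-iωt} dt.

F(ω) = \frac{27 \pi \left(11 \left|{\omega}\right| + 3\right) e^{- \frac{11 \left|{\omega}\right|}{3}}}{2662}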